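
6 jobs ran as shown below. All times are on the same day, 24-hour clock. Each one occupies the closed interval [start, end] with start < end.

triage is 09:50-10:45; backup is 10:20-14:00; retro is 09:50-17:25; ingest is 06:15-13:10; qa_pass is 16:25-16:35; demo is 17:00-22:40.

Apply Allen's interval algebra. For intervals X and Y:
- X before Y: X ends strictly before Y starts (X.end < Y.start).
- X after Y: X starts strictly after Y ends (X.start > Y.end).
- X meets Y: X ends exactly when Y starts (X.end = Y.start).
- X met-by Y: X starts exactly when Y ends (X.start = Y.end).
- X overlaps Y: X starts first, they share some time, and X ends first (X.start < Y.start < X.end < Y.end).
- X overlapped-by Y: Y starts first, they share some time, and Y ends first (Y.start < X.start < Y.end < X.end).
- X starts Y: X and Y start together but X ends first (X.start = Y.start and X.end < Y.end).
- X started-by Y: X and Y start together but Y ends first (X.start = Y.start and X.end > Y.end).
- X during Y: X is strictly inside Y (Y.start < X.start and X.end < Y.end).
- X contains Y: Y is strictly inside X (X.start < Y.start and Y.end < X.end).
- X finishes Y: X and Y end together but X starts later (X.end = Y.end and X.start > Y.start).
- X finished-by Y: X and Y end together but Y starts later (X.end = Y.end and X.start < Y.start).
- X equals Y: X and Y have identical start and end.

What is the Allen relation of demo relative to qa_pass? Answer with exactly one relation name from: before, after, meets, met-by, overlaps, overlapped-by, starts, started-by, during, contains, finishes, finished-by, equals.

after

demo = [17:00, 22:40]; qa_pass = [16:25, 16:35].
Compare endpoints: demo.start > qa_pass.start, demo.start > qa_pass.end, demo.end > qa_pass.start, demo.end > qa_pass.end.
That pattern is 'after'.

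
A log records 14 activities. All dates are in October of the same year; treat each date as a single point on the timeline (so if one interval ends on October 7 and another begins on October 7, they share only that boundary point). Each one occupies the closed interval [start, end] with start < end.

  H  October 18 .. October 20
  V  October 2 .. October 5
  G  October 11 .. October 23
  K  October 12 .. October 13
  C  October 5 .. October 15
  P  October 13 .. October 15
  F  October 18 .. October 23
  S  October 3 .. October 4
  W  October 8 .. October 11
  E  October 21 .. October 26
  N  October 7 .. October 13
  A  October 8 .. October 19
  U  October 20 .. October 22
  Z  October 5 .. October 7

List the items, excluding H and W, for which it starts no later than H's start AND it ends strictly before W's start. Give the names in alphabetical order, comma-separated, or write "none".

Conditions: its start is no later than H's start (X.start <= October 18) AND its end is strictly before W's start (X.end < October 8).
A: start October 8 <= October 18? ✓; end October 19 < October 8? ✗ → no.
C: start October 5 <= October 18? ✓; end October 15 < October 8? ✗ → no.
E: start October 21 <= October 18? ✗; end October 26 < October 8? ✗ → no.
F: start October 18 <= October 18? ✓; end October 23 < October 8? ✗ → no.
G: start October 11 <= October 18? ✓; end October 23 < October 8? ✗ → no.
K: start October 12 <= October 18? ✓; end October 13 < October 8? ✗ → no.
N: start October 7 <= October 18? ✓; end October 13 < October 8? ✗ → no.
P: start October 13 <= October 18? ✓; end October 15 < October 8? ✗ → no.
S: start October 3 <= October 18? ✓; end October 4 < October 8? ✓ → yes.
U: start October 20 <= October 18? ✗; end October 22 < October 8? ✗ → no.
V: start October 2 <= October 18? ✓; end October 5 < October 8? ✓ → yes.
Z: start October 5 <= October 18? ✓; end October 7 < October 8? ✓ → yes.
Result: S, V, Z.

S, V, Z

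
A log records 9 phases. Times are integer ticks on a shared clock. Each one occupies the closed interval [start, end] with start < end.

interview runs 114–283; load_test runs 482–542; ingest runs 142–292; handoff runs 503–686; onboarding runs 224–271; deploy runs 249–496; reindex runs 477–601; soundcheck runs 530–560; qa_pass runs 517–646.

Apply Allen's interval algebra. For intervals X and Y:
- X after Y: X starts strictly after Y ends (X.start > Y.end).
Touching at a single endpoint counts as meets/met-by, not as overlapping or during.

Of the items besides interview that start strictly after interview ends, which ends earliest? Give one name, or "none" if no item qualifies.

Target interview = [114, 283].
deploy [249, 496] → overlapped-by → excluded.
handoff [503, 686] → after → candidate.
ingest [142, 292] → overlapped-by → excluded.
load_test [482, 542] → after → candidate.
onboarding [224, 271] → during → excluded.
qa_pass [517, 646] → after → candidate.
reindex [477, 601] → after → candidate.
soundcheck [530, 560] → after → candidate.
Among candidates, earliest end is 542 → load_test.

load_test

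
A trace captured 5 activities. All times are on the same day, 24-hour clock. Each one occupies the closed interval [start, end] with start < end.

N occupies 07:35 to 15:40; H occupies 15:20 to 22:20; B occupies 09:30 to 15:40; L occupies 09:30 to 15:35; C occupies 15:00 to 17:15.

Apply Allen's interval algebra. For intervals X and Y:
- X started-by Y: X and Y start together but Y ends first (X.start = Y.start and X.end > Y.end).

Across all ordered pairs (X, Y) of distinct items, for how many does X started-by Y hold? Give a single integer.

1

Checking all 20 ordered pairs for relation 'started-by'; matching pairs in alphabetical order:
(B, L): B started-by L ✓
Count: 1.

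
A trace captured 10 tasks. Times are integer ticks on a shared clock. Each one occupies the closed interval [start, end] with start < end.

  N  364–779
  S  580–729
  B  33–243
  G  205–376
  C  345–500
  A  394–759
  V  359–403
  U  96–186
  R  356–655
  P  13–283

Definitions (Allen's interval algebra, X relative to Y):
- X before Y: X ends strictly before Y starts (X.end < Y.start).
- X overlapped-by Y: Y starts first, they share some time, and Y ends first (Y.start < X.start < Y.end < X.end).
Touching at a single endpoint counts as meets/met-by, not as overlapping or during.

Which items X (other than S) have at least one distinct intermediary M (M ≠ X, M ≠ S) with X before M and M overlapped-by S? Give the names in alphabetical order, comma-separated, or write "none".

none

Target S = [580, 729].
Intermediaries M with M overlapped-by S: none.
Union: none.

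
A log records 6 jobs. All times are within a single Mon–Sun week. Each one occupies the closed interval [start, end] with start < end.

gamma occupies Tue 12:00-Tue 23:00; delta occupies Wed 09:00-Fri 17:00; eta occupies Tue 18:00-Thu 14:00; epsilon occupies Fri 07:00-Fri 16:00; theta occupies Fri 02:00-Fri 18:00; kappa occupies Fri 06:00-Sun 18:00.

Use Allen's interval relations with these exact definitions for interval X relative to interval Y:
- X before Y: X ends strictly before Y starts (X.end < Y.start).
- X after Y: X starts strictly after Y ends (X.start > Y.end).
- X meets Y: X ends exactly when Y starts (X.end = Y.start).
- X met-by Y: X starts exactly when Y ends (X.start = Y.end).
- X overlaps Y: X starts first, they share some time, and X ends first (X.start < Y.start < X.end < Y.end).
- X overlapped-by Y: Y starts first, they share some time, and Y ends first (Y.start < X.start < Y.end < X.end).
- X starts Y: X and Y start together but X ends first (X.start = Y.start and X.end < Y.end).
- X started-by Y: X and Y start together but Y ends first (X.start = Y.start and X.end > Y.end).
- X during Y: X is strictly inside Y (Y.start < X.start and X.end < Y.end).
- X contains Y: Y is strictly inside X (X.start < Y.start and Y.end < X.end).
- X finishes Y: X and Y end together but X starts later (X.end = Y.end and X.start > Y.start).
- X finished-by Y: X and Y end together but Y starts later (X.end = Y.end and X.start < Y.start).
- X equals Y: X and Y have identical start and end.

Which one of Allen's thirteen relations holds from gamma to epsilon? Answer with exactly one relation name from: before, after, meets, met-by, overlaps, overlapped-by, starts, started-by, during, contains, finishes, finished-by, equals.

before

gamma = [Tue 12:00, Tue 23:00]; epsilon = [Fri 07:00, Fri 16:00].
Compare endpoints: gamma.start < epsilon.start, gamma.start < epsilon.end, gamma.end < epsilon.start, gamma.end < epsilon.end.
That pattern is 'before'.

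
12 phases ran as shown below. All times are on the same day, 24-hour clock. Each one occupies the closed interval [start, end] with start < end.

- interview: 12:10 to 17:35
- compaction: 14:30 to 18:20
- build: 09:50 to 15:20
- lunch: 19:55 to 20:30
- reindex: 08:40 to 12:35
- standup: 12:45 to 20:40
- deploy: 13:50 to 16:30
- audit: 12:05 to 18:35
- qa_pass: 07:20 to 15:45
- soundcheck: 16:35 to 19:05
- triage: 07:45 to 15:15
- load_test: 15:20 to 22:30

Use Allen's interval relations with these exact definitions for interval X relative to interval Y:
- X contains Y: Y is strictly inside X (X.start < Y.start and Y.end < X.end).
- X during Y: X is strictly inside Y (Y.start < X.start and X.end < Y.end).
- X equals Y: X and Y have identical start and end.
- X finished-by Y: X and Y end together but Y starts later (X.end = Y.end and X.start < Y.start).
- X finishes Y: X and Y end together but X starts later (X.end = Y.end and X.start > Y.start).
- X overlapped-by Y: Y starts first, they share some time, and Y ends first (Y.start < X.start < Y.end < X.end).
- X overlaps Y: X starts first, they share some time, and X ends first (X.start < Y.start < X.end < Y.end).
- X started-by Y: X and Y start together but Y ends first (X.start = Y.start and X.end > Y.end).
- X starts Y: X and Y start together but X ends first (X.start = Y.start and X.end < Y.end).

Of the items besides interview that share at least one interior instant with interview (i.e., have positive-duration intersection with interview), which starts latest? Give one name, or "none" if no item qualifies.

soundcheck

Target interview = [12:10, 17:35].
audit [12:05, 18:35] → contains → candidate.
build [09:50, 15:20] → overlaps → candidate.
compaction [14:30, 18:20] → overlapped-by → candidate.
deploy [13:50, 16:30] → during → candidate.
load_test [15:20, 22:30] → overlapped-by → candidate.
lunch [19:55, 20:30] → after → excluded.
qa_pass [07:20, 15:45] → overlaps → candidate.
reindex [08:40, 12:35] → overlaps → candidate.
soundcheck [16:35, 19:05] → overlapped-by → candidate.
standup [12:45, 20:40] → overlapped-by → candidate.
triage [07:45, 15:15] → overlaps → candidate.
Among candidates, latest start is 16:35 → soundcheck.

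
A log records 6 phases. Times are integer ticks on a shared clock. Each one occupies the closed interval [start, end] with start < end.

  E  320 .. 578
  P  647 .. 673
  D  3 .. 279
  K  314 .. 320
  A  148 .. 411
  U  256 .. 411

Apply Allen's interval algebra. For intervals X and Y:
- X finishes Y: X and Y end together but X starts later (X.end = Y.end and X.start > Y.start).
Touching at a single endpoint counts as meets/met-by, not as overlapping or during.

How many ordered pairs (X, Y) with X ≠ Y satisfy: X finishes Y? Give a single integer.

Checking all 30 ordered pairs for relation 'finishes'; matching pairs in alphabetical order:
(U, A): U finishes A ✓
Count: 1.

1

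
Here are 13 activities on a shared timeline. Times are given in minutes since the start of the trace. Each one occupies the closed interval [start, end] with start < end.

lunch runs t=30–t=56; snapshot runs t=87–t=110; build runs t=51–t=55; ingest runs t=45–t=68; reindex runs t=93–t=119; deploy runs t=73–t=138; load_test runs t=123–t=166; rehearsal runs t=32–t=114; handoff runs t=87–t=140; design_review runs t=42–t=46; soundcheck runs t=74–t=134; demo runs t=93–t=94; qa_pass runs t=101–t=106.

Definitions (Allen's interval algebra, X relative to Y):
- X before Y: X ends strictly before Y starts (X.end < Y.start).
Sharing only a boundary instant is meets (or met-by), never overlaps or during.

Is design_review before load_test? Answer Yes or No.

design_review = [t=42, t=46], load_test = [t=123, t=166].
Actual relation of design_review to load_test: before.
Asked whether 'before' holds → Yes.

Yes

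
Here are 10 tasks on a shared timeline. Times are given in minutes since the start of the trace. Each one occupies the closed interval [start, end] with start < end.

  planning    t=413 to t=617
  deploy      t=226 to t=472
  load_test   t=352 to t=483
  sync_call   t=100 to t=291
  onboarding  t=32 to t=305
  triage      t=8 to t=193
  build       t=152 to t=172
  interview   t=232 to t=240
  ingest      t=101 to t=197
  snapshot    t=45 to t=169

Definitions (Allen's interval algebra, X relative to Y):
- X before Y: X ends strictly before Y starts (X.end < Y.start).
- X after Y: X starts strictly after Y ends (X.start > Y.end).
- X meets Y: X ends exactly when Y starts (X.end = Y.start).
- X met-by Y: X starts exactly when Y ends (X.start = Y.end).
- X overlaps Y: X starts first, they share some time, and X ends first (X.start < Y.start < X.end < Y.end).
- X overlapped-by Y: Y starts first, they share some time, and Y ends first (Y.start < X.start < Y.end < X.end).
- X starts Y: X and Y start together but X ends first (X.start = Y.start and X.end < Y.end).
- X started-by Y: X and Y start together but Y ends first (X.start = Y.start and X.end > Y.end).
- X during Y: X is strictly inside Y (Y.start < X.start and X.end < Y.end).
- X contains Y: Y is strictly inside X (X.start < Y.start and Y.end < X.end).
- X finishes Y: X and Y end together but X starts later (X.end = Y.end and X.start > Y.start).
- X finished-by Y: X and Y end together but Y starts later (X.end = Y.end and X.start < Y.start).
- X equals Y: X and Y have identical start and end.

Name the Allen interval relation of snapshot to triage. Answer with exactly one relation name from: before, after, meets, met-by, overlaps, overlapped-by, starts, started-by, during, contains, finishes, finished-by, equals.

during

snapshot = [t=45, t=169]; triage = [t=8, t=193].
Compare endpoints: snapshot.start > triage.start, snapshot.start < triage.end, snapshot.end > triage.start, snapshot.end < triage.end.
That pattern is 'during'.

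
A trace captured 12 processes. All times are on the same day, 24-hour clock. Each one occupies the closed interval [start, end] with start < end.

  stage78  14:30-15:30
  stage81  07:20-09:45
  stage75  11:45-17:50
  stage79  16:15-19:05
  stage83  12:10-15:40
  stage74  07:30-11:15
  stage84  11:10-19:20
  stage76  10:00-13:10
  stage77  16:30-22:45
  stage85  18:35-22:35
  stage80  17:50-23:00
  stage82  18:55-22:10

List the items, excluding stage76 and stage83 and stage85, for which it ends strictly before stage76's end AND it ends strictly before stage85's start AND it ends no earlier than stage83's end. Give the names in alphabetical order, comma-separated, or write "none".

none

Conditions: its end is strictly before stage76's end (X.end < 13:10) AND its end is strictly before stage85's start (X.end < 18:35) AND its end is no earlier than stage83's end (X.end >= 15:40).
stage74: end 11:15 < 13:10? ✓; end 11:15 < 18:35? ✓; end 11:15 >= 15:40? ✗ → no.
stage75: end 17:50 < 13:10? ✗; end 17:50 < 18:35? ✓; end 17:50 >= 15:40? ✓ → no.
stage77: end 22:45 < 13:10? ✗; end 22:45 < 18:35? ✗; end 22:45 >= 15:40? ✓ → no.
stage78: end 15:30 < 13:10? ✗; end 15:30 < 18:35? ✓; end 15:30 >= 15:40? ✗ → no.
stage79: end 19:05 < 13:10? ✗; end 19:05 < 18:35? ✗; end 19:05 >= 15:40? ✓ → no.
stage80: end 23:00 < 13:10? ✗; end 23:00 < 18:35? ✗; end 23:00 >= 15:40? ✓ → no.
stage81: end 09:45 < 13:10? ✓; end 09:45 < 18:35? ✓; end 09:45 >= 15:40? ✗ → no.
stage82: end 22:10 < 13:10? ✗; end 22:10 < 18:35? ✗; end 22:10 >= 15:40? ✓ → no.
stage84: end 19:20 < 13:10? ✗; end 19:20 < 18:35? ✗; end 19:20 >= 15:40? ✓ → no.
Result: none.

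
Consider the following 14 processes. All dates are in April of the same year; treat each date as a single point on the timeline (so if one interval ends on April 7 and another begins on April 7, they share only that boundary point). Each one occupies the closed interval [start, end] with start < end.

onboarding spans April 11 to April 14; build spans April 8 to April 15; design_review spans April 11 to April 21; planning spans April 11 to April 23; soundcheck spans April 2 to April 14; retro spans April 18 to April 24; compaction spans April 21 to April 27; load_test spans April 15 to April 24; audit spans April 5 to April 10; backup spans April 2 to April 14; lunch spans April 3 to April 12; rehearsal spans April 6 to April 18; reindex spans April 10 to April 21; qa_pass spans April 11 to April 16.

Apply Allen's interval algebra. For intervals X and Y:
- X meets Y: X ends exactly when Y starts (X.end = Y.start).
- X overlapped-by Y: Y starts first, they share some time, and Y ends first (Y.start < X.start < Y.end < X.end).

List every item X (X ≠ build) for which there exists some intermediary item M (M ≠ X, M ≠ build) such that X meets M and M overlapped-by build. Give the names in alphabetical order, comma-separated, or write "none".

audit

Target build = [April 8, April 15].
Intermediaries M with M overlapped-by build: design_review, planning, qa_pass, reindex.
Via design_review — items with X meets design_review: none.
Via planning — items with X meets planning: none.
Via qa_pass — items with X meets qa_pass: none.
Via reindex — items with X meets reindex: audit.
Union: audit.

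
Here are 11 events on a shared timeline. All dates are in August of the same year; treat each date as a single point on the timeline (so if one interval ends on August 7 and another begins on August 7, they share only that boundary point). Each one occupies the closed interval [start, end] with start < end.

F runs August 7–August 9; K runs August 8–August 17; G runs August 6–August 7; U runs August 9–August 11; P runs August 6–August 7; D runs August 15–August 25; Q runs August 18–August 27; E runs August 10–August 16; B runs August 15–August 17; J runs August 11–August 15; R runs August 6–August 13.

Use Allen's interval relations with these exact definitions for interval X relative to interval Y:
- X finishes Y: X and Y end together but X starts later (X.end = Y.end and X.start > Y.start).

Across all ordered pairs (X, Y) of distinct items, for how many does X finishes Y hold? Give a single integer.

Checking all 110 ordered pairs for relation 'finishes'; matching pairs in alphabetical order:
(B, K): B finishes K ✓
Count: 1.

1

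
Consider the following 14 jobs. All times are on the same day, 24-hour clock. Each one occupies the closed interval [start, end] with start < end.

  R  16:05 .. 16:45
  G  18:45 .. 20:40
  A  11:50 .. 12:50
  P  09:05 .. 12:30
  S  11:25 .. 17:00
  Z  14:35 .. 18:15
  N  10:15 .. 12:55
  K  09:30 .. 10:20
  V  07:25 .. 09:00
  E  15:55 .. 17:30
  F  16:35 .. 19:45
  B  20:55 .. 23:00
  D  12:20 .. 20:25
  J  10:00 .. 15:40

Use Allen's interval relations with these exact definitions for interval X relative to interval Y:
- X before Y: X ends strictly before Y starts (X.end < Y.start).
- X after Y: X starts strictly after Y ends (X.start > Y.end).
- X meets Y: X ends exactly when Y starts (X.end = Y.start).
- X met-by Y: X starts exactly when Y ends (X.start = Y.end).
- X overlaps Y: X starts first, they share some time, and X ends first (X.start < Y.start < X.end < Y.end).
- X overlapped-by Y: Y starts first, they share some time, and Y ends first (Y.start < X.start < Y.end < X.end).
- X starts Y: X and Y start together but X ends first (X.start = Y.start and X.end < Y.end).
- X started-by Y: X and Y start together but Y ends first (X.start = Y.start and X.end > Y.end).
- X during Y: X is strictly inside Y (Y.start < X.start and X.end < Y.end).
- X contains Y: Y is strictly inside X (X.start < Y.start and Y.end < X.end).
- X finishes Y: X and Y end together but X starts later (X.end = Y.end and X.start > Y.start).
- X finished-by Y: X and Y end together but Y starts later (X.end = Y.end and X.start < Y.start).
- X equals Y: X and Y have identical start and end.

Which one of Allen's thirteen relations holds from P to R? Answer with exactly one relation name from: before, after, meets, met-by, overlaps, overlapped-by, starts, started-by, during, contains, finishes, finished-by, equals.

P = [09:05, 12:30]; R = [16:05, 16:45].
Compare endpoints: P.start < R.start, P.start < R.end, P.end < R.start, P.end < R.end.
That pattern is 'before'.

before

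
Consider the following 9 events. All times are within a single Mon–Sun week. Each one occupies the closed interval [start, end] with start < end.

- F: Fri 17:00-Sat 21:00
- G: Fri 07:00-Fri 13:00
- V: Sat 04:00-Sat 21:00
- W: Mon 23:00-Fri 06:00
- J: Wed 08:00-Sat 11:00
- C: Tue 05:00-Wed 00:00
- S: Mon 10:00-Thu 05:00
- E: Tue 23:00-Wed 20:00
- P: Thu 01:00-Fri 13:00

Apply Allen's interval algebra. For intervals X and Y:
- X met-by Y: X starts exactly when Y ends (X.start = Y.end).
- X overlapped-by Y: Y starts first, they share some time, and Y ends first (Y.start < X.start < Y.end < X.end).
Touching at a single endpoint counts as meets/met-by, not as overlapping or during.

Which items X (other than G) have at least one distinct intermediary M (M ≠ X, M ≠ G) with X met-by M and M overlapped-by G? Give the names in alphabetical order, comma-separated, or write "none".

none

Target G = [Fri 07:00, Fri 13:00].
Intermediaries M with M overlapped-by G: none.
Union: none.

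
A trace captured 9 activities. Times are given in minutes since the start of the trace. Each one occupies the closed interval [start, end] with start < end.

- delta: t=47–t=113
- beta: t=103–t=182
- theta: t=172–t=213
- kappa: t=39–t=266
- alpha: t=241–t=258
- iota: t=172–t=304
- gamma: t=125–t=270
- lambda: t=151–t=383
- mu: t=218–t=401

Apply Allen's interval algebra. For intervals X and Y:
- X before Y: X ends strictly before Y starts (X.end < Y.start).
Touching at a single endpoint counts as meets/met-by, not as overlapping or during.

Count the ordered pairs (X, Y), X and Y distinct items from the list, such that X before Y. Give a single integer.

Checking all 72 ordered pairs for relation 'before'; matching pairs in alphabetical order:
(beta, alpha): beta before alpha ✓
(beta, mu): beta before mu ✓
(delta, alpha): delta before alpha ✓
(delta, gamma): delta before gamma ✓
(delta, iota): delta before iota ✓
(delta, lambda): delta before lambda ✓
(delta, mu): delta before mu ✓
(delta, theta): delta before theta ✓
(theta, alpha): theta before alpha ✓
(theta, mu): theta before mu ✓
Count: 10.

10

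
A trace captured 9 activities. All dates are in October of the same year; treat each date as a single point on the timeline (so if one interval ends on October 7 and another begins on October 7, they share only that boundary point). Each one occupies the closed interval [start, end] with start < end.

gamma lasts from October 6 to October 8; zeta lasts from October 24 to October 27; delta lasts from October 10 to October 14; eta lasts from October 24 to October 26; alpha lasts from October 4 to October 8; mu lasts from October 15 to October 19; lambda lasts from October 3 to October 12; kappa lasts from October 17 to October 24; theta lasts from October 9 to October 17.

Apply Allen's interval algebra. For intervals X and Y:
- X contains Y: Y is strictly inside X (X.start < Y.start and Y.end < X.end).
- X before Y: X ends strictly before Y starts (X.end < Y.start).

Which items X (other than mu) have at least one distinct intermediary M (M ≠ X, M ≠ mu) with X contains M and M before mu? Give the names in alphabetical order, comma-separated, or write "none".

Target mu = [October 15, October 19].
Intermediaries M with M before mu: alpha, delta, gamma, lambda.
Via alpha — items with X contains alpha: lambda.
Via delta — items with X contains delta: theta.
Via gamma — items with X contains gamma: lambda.
Via lambda — items with X contains lambda: none.
Union: lambda, theta.

lambda, theta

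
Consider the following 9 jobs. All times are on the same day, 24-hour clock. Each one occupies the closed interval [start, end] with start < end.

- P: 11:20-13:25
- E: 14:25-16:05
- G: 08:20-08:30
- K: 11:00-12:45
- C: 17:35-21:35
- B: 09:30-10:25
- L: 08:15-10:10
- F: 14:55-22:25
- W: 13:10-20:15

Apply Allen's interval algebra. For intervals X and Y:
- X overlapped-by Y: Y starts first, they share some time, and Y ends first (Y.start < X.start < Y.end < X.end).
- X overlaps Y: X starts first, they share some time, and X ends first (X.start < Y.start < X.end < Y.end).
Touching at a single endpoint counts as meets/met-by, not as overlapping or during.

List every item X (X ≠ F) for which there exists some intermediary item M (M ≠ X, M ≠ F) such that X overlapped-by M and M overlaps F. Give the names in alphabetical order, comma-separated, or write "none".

Target F = [14:55, 22:25].
Intermediaries M with M overlaps F: E, W.
Via E — items with X overlapped-by E: none.
Via W — items with X overlapped-by W: C.
Union: C.

C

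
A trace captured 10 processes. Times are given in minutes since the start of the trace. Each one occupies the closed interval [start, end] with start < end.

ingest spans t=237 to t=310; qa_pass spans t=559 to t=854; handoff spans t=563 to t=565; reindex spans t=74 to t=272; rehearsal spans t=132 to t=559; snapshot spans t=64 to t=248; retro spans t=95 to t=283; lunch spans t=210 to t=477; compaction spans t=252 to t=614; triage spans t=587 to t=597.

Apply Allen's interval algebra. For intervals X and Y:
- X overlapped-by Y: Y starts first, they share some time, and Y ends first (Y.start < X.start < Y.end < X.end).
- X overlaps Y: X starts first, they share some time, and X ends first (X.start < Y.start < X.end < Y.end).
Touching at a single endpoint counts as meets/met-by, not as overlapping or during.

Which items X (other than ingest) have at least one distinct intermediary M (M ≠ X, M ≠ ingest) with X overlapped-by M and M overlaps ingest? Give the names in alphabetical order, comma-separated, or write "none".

Target ingest = [t=237, t=310].
Intermediaries M with M overlaps ingest: reindex, retro, snapshot.
Via reindex — items with X overlapped-by reindex: compaction, lunch, rehearsal, retro.
Via retro — items with X overlapped-by retro: compaction, lunch, rehearsal.
Via snapshot — items with X overlapped-by snapshot: lunch, rehearsal, reindex, retro.
Union: compaction, lunch, rehearsal, reindex, retro.

compaction, lunch, rehearsal, reindex, retro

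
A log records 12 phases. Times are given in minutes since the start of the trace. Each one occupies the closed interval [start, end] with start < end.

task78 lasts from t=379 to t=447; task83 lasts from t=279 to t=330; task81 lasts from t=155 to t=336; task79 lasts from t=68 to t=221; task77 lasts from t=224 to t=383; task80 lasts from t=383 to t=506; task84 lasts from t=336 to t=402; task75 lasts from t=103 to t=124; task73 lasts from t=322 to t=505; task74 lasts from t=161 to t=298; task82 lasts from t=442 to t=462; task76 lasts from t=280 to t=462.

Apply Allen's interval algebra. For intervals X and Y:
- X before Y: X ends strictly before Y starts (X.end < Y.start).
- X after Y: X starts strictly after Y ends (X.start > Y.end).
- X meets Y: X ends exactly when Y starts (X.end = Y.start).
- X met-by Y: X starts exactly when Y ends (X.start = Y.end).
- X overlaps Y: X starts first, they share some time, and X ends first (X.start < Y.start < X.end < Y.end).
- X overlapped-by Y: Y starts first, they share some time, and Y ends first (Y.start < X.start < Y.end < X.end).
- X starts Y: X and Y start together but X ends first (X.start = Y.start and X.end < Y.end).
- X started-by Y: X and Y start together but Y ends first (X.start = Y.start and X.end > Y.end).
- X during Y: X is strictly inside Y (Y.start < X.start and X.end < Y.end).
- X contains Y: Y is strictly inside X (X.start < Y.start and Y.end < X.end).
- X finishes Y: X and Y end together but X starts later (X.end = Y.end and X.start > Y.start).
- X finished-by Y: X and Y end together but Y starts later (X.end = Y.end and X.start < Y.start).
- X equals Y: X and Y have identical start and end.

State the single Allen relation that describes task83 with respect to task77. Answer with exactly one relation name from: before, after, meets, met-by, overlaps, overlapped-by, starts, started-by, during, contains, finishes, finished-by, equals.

during

task83 = [t=279, t=330]; task77 = [t=224, t=383].
Compare endpoints: task83.start > task77.start, task83.start < task77.end, task83.end > task77.start, task83.end < task77.end.
That pattern is 'during'.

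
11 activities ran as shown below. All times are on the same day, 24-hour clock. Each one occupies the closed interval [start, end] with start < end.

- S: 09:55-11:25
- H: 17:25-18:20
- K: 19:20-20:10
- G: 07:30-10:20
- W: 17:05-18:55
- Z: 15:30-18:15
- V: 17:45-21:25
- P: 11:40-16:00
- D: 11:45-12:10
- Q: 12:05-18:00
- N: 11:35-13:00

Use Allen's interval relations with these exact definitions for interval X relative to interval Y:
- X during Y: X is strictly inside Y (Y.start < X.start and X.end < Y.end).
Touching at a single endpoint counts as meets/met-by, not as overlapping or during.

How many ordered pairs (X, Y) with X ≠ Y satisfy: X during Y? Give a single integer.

4

Checking all 110 ordered pairs for relation 'during'; matching pairs in alphabetical order:
(D, N): D during N ✓
(D, P): D during P ✓
(H, W): H during W ✓
(K, V): K during V ✓
Count: 4.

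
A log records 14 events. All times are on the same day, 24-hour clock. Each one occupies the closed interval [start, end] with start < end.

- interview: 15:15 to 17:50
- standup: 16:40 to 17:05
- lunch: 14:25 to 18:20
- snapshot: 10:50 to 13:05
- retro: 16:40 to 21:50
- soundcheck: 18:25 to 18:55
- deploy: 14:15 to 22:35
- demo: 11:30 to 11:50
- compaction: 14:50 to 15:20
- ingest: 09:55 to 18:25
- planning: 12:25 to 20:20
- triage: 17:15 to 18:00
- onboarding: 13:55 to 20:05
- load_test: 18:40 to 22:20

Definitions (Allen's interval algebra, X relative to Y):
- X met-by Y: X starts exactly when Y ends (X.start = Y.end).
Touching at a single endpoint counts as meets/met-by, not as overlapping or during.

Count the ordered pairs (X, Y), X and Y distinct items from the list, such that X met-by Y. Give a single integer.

1

Checking all 182 ordered pairs for relation 'met-by'; matching pairs in alphabetical order:
(soundcheck, ingest): soundcheck met-by ingest ✓
Count: 1.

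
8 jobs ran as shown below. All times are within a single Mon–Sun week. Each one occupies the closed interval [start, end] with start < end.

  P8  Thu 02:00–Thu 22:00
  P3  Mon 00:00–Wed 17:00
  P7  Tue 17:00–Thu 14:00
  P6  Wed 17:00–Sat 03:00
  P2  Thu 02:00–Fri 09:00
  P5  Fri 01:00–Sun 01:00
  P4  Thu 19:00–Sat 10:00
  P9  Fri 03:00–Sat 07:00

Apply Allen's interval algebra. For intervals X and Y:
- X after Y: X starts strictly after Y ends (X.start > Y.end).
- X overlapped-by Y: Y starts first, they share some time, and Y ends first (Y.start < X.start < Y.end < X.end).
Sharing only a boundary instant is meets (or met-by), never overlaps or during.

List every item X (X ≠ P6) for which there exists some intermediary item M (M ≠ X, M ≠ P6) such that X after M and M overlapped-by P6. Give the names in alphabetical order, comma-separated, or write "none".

Target P6 = [Wed 17:00, Sat 03:00].
Intermediaries M with M overlapped-by P6: P4, P5, P9.
Via P4 — items with X after P4: none.
Via P5 — items with X after P5: none.
Via P9 — items with X after P9: none.
Union: none.

none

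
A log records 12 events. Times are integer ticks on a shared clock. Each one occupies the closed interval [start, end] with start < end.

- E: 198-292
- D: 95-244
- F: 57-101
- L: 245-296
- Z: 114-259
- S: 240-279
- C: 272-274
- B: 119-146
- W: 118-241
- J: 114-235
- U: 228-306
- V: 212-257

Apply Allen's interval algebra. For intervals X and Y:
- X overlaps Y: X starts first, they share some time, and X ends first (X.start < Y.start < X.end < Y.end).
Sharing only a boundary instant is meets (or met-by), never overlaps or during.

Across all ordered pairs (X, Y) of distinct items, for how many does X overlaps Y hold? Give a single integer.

Checking all 132 ordered pairs for relation 'overlaps'; matching pairs in alphabetical order:
(D, E): D overlaps E ✓
(D, S): D overlaps S ✓
(D, U): D overlaps U ✓
(D, V): D overlaps V ✓
(D, Z): D overlaps Z ✓
(E, L): E overlaps L ✓
(E, U): E overlaps U ✓
(F, D): F overlaps D ✓
(J, E): J overlaps E ✓
(J, U): J overlaps U ✓
(J, V): J overlaps V ✓
(J, W): J overlaps W ✓
(S, L): S overlaps L ✓
(V, L): V overlaps L ✓
(V, S): V overlaps S ✓
(V, U): V overlaps U ✓
(W, E): W overlaps E ✓
(W, S): W overlaps S ✓
(W, U): W overlaps U ✓
(W, V): W overlaps V ✓
(Z, E): Z overlaps E ✓
(Z, L): Z overlaps L ✓
(Z, S): Z overlaps S ✓
(Z, U): Z overlaps U ✓
Count: 24.

24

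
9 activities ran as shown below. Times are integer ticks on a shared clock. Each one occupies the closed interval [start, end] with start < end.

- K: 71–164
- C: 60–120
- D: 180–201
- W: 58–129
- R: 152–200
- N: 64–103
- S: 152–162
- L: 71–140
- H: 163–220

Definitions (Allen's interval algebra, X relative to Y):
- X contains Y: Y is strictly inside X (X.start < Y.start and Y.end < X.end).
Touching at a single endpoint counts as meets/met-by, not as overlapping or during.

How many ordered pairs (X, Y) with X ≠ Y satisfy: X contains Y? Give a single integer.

5

Checking all 72 ordered pairs for relation 'contains'; matching pairs in alphabetical order:
(C, N): C contains N ✓
(H, D): H contains D ✓
(K, S): K contains S ✓
(W, C): W contains C ✓
(W, N): W contains N ✓
Count: 5.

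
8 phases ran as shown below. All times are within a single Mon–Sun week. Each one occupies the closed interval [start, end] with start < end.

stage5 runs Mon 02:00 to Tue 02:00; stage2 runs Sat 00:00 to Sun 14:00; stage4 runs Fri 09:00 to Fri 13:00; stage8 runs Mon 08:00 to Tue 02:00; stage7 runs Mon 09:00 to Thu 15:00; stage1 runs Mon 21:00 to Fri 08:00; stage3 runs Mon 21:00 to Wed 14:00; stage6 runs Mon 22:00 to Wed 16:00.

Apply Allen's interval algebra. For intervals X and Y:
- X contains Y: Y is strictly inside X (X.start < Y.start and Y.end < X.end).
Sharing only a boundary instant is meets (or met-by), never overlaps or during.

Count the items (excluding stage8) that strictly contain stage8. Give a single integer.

0

Target stage8 = [Mon 08:00, Tue 02:00].
stage1 [Mon 21:00, Fri 08:00] → overlapped-by → no.
stage2 [Sat 00:00, Sun 14:00] → after → no.
stage3 [Mon 21:00, Wed 14:00] → overlapped-by → no.
stage4 [Fri 09:00, Fri 13:00] → after → no.
stage5 [Mon 02:00, Tue 02:00] → finished-by → no.
stage6 [Mon 22:00, Wed 16:00] → overlapped-by → no.
stage7 [Mon 09:00, Thu 15:00] → overlapped-by → no.
Total: 0.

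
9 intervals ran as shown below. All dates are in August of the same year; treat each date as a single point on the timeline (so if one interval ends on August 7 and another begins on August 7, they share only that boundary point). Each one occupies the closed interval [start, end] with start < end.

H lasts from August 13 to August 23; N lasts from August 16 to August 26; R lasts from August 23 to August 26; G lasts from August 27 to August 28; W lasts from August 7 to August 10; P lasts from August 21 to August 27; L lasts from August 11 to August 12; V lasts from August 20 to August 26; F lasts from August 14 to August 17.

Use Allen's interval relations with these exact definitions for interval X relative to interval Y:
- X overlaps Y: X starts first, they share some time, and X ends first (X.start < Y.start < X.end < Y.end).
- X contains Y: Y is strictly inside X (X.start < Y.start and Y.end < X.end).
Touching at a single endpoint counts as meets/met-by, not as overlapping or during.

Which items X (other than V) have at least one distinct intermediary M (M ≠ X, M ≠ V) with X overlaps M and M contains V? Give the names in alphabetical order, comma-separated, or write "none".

Target V = [August 20, August 26].
Intermediaries M with M contains V: none.
Union: none.

none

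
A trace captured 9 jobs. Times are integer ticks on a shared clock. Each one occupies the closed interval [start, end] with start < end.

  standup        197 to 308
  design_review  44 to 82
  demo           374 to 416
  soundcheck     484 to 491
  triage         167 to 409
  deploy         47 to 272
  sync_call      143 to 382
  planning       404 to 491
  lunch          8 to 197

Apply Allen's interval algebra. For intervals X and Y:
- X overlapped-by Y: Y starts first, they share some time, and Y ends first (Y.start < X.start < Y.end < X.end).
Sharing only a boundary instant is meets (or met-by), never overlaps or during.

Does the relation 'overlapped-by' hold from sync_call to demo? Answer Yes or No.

sync_call = [143, 382], demo = [374, 416].
Actual relation of sync_call to demo: overlaps.
Asked whether 'overlapped-by' holds → No.

No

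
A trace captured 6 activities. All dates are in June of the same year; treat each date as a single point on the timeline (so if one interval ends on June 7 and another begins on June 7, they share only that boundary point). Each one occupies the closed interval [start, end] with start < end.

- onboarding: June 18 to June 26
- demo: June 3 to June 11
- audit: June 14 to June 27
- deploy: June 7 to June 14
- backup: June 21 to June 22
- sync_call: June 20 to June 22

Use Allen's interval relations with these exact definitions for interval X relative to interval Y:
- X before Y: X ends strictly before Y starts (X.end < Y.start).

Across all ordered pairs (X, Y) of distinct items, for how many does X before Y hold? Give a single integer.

Checking all 30 ordered pairs for relation 'before'; matching pairs in alphabetical order:
(demo, audit): demo before audit ✓
(demo, backup): demo before backup ✓
(demo, onboarding): demo before onboarding ✓
(demo, sync_call): demo before sync_call ✓
(deploy, backup): deploy before backup ✓
(deploy, onboarding): deploy before onboarding ✓
(deploy, sync_call): deploy before sync_call ✓
Count: 7.

7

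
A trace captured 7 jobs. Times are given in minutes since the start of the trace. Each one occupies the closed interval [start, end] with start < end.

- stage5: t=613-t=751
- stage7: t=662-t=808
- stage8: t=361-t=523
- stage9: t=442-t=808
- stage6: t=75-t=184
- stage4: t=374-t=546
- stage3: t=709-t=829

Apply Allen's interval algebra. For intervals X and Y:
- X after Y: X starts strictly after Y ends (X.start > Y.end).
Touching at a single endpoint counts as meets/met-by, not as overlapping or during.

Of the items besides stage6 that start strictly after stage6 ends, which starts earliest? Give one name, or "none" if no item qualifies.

Target stage6 = [t=75, t=184].
stage3 [t=709, t=829] → after → candidate.
stage4 [t=374, t=546] → after → candidate.
stage5 [t=613, t=751] → after → candidate.
stage7 [t=662, t=808] → after → candidate.
stage8 [t=361, t=523] → after → candidate.
stage9 [t=442, t=808] → after → candidate.
Among candidates, earliest start is t=361 → stage8.

stage8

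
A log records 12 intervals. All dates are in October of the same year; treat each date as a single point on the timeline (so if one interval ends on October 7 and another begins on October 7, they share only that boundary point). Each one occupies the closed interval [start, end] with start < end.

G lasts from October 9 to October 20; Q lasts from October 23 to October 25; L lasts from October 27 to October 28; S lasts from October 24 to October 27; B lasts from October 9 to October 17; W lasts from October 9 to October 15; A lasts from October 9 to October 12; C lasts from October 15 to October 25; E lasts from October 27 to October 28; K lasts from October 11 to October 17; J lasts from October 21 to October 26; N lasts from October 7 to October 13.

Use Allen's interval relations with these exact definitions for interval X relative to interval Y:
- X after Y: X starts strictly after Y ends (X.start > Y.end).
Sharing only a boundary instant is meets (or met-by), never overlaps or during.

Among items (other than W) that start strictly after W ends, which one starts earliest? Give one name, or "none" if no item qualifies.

Target W = [October 9, October 15].
A [October 9, October 12] → starts → excluded.
B [October 9, October 17] → started-by → excluded.
C [October 15, October 25] → met-by → excluded.
E [October 27, October 28] → after → candidate.
G [October 9, October 20] → started-by → excluded.
J [October 21, October 26] → after → candidate.
K [October 11, October 17] → overlapped-by → excluded.
L [October 27, October 28] → after → candidate.
N [October 7, October 13] → overlaps → excluded.
Q [October 23, October 25] → after → candidate.
S [October 24, October 27] → after → candidate.
Among candidates, earliest start is October 21 → J.

J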